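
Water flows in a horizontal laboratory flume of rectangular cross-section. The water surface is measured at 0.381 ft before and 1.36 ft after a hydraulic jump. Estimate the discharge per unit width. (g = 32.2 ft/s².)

For a rectangular channel the momentum equation gives q² = ½·g·y₁·y₂·(y₁ + y₂) = ½×32.2×0.381×1.36×1.74 = 14.5.
q = √14.5 = 3.81 ft²/s.

q = 3.81 ft²/s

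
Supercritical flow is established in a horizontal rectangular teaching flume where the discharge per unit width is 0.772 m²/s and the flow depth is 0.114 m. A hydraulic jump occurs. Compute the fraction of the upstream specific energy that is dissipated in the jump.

ΔE/E₁ = 0.588 (58.8%)

V₁ = q/y₁ = 0.772/0.114 = 6.77 m/s. Fr₁ = V₁/√(g·y₁) = 6.77/√(9.81×0.114) = 6.40.
Bélanger equation: y₂/y₁ = ½[√(1 + 8Fr₁²) − 1] = ½[√329.1 − 1] = 8.57.
y₂ = 8.57 × 0.114 = 0.977 m.
E₁ = y₁ + V₁²/2g = 2.45 m. ΔE = (y₂ − y₁)³/(4y₁y₂) = 1.44 m. ΔE/E₁ = 1.44/2.45 = 0.588.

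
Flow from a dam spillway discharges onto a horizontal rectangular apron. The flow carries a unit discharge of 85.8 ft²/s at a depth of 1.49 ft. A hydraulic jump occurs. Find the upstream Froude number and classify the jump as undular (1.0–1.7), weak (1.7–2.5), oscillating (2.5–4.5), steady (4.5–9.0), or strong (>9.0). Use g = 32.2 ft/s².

Fr₁ = 8.31; steady jump

V₁ = q/y₁ = 85.8/1.49 = 57.6 ft/s. Fr₁ = V₁/√(g·y₁) = 57.6/√(32.2×1.49) = 8.31.
Fr₁ = 8.31 lies in the steady range.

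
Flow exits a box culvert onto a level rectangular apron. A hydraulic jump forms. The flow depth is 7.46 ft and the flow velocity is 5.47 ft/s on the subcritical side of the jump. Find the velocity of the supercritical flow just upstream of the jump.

V₁ = 26.5 ft/s

Fr₂ = V₂/√(g·y₂) = 5.47/√(32.2×7.46) = 0.353.
Applying the sequent-depth relation in reverse, y₁/y₂ = ½[√(1 + 8Fr₂²) − 1] = ½[√1.996 − 1] = 0.206.
y₁ = 0.206 × 7.46 = 1.54 ft.
V₁ = q/y₁ = 40.8/1.54 = 26.5 ft/s.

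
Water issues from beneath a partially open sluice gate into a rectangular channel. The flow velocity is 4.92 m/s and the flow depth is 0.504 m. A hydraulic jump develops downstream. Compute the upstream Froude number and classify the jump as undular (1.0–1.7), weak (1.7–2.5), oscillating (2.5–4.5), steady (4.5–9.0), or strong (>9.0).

Fr₁ = V₁/√(g·y₁) = 4.92/√(9.81×0.504) = 2.21.
Fr₁ = 2.21 lies in the weak range.

Fr₁ = 2.21; weak jump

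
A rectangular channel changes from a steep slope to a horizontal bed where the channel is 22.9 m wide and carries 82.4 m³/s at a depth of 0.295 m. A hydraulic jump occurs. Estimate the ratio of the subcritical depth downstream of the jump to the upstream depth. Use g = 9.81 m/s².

y₂/y₁ = 9.65

q = Q/b = 82.4/22.9 = 3.60 m²/s; V₁ = q/y₁ = 12.2 m/s. Fr₁ = V₁/√(g·y₁) = 7.17.
Sequent-depth ratio: y₂/y₁ = ½[√(1 + 8Fr₁²) − 1] = ½[√412.3 − 1] = 9.65.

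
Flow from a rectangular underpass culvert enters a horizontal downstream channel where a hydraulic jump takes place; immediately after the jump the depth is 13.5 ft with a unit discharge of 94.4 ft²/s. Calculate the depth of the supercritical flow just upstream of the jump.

V₂ = q/y₂ = 94.4/13.5 = 6.99 ft/s; Fr₂ = V₂/√(g·y₂) = 0.335.
Applying the sequent-depth relation in reverse, y₁/y₂ = ½[√(1 + 8Fr₂²) − 1] = ½[√1.900 − 1] = 0.189.
y₁ = 0.189 × 13.5 = 2.55 ft.

y₁ = 2.55 ft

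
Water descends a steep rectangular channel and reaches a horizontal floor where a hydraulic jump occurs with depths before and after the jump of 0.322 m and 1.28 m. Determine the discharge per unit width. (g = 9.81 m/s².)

q = 1.80 m²/s

For a rectangular channel the momentum equation gives q² = ½·g·y₁·y₂·(y₁ + y₂) = ½×9.81×0.322×1.28×1.60 = 3.24.
q = √3.24 = 1.80 m²/s.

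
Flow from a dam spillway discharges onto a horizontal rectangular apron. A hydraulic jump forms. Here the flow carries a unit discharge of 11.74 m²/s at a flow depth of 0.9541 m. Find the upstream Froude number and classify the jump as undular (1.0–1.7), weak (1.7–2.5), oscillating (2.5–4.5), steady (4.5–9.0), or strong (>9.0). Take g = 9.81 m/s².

V₁ = q/y₁ = 11.74/0.9541 = 12.30 m/s. Fr₁ = V₁/√(g·y₁) = 12.30/√(9.81×0.9541) = 4.022.
Fr₁ = 4.022 lies in the oscillating range.

Fr₁ = 4.022; oscillating jump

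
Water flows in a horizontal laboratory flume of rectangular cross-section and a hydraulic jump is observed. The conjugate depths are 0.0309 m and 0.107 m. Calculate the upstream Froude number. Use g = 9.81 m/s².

For a rectangular channel the momentum equation gives q² = ½·g·y₁·y₂·(y₁ + y₂) = ½×9.81×0.0309×0.107×0.138 = 0.00224.
q = √0.00224 = 0.0473 m²/s.
V₁ = q/y₁ = 1.53 m/s; Fr₁ = V₁/√(g·y₁) = 2.78.

Fr₁ = 2.78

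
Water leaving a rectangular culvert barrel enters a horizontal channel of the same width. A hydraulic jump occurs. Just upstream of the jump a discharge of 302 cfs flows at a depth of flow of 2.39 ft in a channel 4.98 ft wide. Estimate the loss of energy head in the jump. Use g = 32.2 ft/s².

q = Q/b = 302/4.98 = 60.6 ft²/s; V₁ = q/y₁ = 25.4 ft/s. Fr₁ = V₁/√(g·y₁) = 2.89.
Conjugate-depth relation: y₂/y₁ = ½[√(1 + 8Fr₁²) − 1] = ½[√67.93 − 1] = 3.62.
y₂ = 3.62 × 2.39 = 8.65 ft.
V₂ = q/y₂ = 60.6/8.65 = 7.01 ft/s. E₁ = y₁ + V₁²/2g = 12.4 ft; E₂ = y₂ + V₂²/2g = 9.42 ft. ΔE = E₁ − E₂ = 2.97 ft.

ΔE = 2.97 ft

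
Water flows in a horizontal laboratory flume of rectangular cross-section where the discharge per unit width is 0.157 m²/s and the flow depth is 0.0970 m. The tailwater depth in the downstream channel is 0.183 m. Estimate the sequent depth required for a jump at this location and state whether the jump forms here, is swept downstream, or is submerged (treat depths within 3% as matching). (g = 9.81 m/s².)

y₂ = 0.184 m; the jump forms here

V₁ = q/y₁ = 0.157/0.0970 = 1.62 m/s. Fr₁ = V₁/√(g·y₁) = 1.62/√(9.81×0.0970) = 1.66.
Sequent-depth ratio: y₂/y₁ = ½[√(1 + 8Fr₁²) − 1] = ½[√23.02 − 1] = 1.90.
y₂ = 1.90 × 0.0970 = 0.184 m.
Tailwater y_tw = 0.183 m: y_tw ≈ y₂, so the jump forms here.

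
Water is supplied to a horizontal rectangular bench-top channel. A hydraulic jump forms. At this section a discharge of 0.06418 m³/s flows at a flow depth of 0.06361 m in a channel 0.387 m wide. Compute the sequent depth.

q = Q/b = 0.06418/0.387 = 0.1658 m²/s; V₁ = q/y₁ = 2.607 m/s. Fr₁ = V₁/√(g·y₁) = 3.300.
From the momentum equation for a rectangular channel, y₂/y₁ = ½[√(1 + 8Fr₁²) − 1] = ½[√88.141 − 1] = 4.194.
y₂ = 4.194 × 0.06361 = 0.2668 m.

y₂ = 0.2668 m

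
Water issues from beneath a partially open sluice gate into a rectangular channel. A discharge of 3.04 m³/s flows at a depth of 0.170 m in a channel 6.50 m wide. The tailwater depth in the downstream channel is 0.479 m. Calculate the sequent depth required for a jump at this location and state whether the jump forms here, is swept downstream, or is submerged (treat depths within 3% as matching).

q = Q/b = 3.04/6.50 = 0.468 m²/s; V₁ = q/y₁ = 2.75 m/s. Fr₁ = V₁/√(g·y₁) = 2.13.
Sequent-depth ratio: y₂/y₁ = ½[√(1 + 8Fr₁²) − 1] = ½[√37.31 − 1] = 2.55.
y₂ = 2.55 × 0.170 = 0.434 m.
Tailwater y_tw = 0.479 m: y_tw > y₂, so the jump is submerged.

y₂ = 0.434 m; the jump is submerged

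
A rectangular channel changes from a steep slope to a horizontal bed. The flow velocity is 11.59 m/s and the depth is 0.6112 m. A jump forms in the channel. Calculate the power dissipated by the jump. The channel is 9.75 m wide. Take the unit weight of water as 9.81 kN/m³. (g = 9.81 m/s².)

P = 2360 kW

Fr₁ = V₁/√(g·y₁) = 11.59/√(9.81×0.6112) = 4.733.
Sequent-depth ratio: y₂/y₁ = ½[√(1 + 8Fr₁²) − 1] = ½[√180.23 − 1] = 6.212.
y₂ = 6.212 × 0.6112 = 3.797 m.
q = V₁·y₁ = 11.59 × 0.6112 = 7.084 m²/s. V₂ = q/y₂ = 7.084/3.797 = 1.866 m/s. E₁ = y₁ + V₁²/2g = 7.458 m; E₂ = y₂ + V₂²/2g = 3.974 m. ΔE = E₁ − E₂ = 3.483 m.
Q = q·b = 7.084 × 9.75 = 69.07 m³/s. P = γ·Q·ΔE = 9.81 × 69.07 × 3.483 = 2360 kW.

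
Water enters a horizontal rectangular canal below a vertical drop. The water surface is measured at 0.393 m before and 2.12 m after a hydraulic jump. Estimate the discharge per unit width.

q = 3.20 m²/s

For a rectangular channel the momentum equation gives q² = ½·g·y₁·y₂·(y₁ + y₂) = ½×9.81×0.393×2.12×2.51 = 10.3.
q = √10.3 = 3.20 m²/s.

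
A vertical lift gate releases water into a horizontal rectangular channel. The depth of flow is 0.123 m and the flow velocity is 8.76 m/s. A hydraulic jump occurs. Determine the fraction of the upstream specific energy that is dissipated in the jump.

Fr₁ = V₁/√(g·y₁) = 8.76/√(9.81×0.123) = 7.97.
By Bélanger, y₂/y₁ = ½[√(1 + 8Fr₁²) − 1] = ½[√509.8 − 1] = 10.8.
y₂ = 10.8 × 0.123 = 1.33 m.
E₁ = y₁ + V₁²/2g = 4.03 m. ΔE = (y₂ − y₁)³/(4y₁y₂) = 2.67 m. ΔE/E₁ = 2.67/4.03 = 0.663.

ΔE/E₁ = 0.663 (66.3%)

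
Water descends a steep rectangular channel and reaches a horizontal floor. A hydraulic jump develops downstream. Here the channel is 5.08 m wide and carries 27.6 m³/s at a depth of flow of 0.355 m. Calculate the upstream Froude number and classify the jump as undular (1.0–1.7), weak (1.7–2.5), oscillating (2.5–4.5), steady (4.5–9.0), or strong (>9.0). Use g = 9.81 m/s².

q = Q/b = 27.6/5.08 = 5.43 m²/s; V₁ = q/y₁ = 15.3 m/s. Fr₁ = V₁/√(g·y₁) = 8.20.
Fr₁ = 8.20 lies in the steady range.

Fr₁ = 8.20; steady jump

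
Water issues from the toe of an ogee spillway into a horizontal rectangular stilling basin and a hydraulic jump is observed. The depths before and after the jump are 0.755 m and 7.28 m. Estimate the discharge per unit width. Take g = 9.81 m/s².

For a rectangular channel the momentum equation gives q² = ½·g·y₁·y₂·(y₁ + y₂) = ½×9.81×0.755×7.28×8.04 = 217.
q = √217 = 14.7 m²/s.

q = 14.7 m²/s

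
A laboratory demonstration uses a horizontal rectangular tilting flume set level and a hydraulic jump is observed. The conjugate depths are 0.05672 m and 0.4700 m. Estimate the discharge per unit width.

For a rectangular channel the momentum equation gives q² = ½·g·y₁·y₂·(y₁ + y₂) = ½×9.81×0.05672×0.4700×0.5267 = 0.06887.
q = √0.06887 = 0.2624 m²/s.

q = 0.2624 m²/s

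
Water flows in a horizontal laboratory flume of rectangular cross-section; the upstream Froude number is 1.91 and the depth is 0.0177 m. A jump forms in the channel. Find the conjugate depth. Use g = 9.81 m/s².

Fr₁ = 1.91 (given).
Conjugate-depth relation: y₂/y₁ = ½[√(1 + 8Fr₁²) − 1] = ½[√30.18 − 1] = 2.25.
y₂ = 2.25 × 0.0177 = 0.0398 m.

y₂ = 0.0398 m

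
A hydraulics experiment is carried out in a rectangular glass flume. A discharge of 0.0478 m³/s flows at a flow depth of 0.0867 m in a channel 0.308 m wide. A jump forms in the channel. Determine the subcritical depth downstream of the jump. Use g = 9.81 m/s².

q = Q/b = 0.0478/0.308 = 0.155 m²/s; V₁ = q/y₁ = 1.79 m/s. Fr₁ = V₁/√(g·y₁) = 1.94.
Conjugate-depth relation: y₂/y₁ = ½[√(1 + 8Fr₁²) − 1] = ½[√31.14 − 1] = 2.29.
y₂ = 2.29 × 0.0867 = 0.199 m.

y₂ = 0.199 m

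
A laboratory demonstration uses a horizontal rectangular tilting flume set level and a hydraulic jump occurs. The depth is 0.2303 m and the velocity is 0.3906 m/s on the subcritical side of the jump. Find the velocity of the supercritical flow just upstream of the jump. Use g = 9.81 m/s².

Fr₂ = V₂/√(g·y₂) = 0.3906/√(9.81×0.2303) = 0.2599.
The Bélanger relation is symmetric: y₁/y₂ = ½[√(1 + 8Fr₂²) − 1] = ½[√1.5402 − 1] = 0.1205.
y₁ = 0.1205 × 0.2303 = 0.02776 m.
V₁ = q/y₁ = 0.08996/0.02776 = 3.241 m/s.

V₁ = 3.241 m/s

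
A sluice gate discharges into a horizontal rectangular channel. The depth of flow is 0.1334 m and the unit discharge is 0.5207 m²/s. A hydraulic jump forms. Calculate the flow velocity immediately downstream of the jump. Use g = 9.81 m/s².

V₂ = 0.8971 m/s

V₁ = q/y₁ = 0.5207/0.1334 = 3.903 m/s. Fr₁ = V₁/√(g·y₁) = 3.903/√(9.81×0.1334) = 3.412.
By Bélanger, y₂/y₁ = ½[√(1 + 8Fr₁²) − 1] = ½[√94.138 − 1] = 4.351.
y₂ = 4.351 × 0.1334 = 0.5805 m.
V₂ = q/y₂ = 0.5207/0.5805 = 0.8971 m/s.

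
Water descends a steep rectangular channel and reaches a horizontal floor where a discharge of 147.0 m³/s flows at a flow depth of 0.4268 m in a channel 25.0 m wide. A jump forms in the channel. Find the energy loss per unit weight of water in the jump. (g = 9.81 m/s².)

ΔE = 6.126 m

q = Q/b = 147.0/25.0 = 5.880 m²/s; V₁ = q/y₁ = 13.78 m/s. Fr₁ = V₁/√(g·y₁) = 6.733.
By Bélanger, y₂/y₁ = ½[√(1 + 8Fr₁²) − 1] = ½[√363.66 − 1] = 9.035.
y₂ = 9.035 × 0.4268 = 3.856 m.
V₂ = q/y₂ = 5.880/3.856 = 1.525 m/s. E₁ = y₁ + V₁²/2g = 10.10 m; E₂ = y₂ + V₂²/2g = 3.975 m. ΔE = E₁ − E₂ = 6.126 m.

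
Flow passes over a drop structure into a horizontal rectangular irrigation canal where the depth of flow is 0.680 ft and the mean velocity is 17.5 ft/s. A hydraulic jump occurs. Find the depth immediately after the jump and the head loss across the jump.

y₂ = 3.27 ft; ΔE = 1.96 ft

Fr₁ = V₁/√(g·y₁) = 17.5/√(32.2×0.680) = 3.74.
Bélanger equation: y₂/y₁ = ½[√(1 + 8Fr₁²) − 1] = ½[√112.9 − 1] = 4.81.
y₂ = 4.81 × 0.680 = 3.27 ft.
q = V₁·y₁ = 17.5 × 0.680 = 11.9 ft²/s. V₂ = q/y₂ = 11.9/3.27 = 3.64 ft/s. E₁ = y₁ + V₁²/2g = 5.44 ft; E₂ = y₂ + V₂²/2g = 3.48 ft. ΔE = E₁ − E₂ = 1.96 ft.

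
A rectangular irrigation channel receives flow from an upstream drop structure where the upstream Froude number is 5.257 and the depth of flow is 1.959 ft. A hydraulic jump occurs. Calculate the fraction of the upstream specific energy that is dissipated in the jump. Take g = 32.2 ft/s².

ΔE/E₁ = 0.512 (51.2%)

Fr₁ = 5.257 (given).
Bélanger equation: y₂/y₁ = ½[√(1 + 8Fr₁²) − 1] = ½[√222.09 − 1] = 6.951.
y₂ = 6.951 × 1.959 = 13.62 ft.
E₁ = y₁(1 + Fr₁²/2) = 1.959×(1 + 5.257²/2) = 29.03 ft. ΔE = (y₂ − y₁)³/(4y₁y₂) = 14.85 ft. ΔE/E₁ = 14.85/29.03 = 0.512.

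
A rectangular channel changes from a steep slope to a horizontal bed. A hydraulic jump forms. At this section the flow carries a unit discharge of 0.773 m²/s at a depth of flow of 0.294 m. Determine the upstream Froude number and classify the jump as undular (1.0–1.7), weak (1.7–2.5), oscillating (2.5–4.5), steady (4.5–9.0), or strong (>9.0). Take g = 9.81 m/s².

V₁ = q/y₁ = 0.773/0.294 = 2.63 m/s. Fr₁ = V₁/√(g·y₁) = 2.63/√(9.81×0.294) = 1.55.
Fr₁ = 1.55 lies in the undular range.

Fr₁ = 1.55; undular jump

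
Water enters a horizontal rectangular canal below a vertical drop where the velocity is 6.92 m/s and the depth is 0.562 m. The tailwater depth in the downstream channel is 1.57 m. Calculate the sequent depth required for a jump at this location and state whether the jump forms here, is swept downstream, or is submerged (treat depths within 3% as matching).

Fr₁ = V₁/√(g·y₁) = 6.92/√(9.81×0.562) = 2.95.
By Bélanger, y₂/y₁ = ½[√(1 + 8Fr₁²) − 1] = ½[√70.49 − 1] = 3.70.
y₂ = 3.70 × 0.562 = 2.08 m.
Tailwater y_tw = 1.57 m: y_tw < y₂, so the jump is swept downstream.

y₂ = 2.08 m; the jump is swept downstream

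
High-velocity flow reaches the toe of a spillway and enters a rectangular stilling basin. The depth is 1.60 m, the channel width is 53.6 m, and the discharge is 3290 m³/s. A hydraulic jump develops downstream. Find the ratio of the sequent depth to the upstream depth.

q = Q/b = 3290/53.6 = 61.4 m²/s; V₁ = q/y₁ = 38.4 m/s. Fr₁ = V₁/√(g·y₁) = 9.68.
Conjugate-depth relation: y₂/y₁ = ½[√(1 + 8Fr₁²) − 1] = ½[√751.1 − 1] = 13.2.

y₂/y₁ = 13.2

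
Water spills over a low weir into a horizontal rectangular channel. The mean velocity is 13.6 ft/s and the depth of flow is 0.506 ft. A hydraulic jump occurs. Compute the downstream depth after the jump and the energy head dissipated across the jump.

Fr₁ = V₁/√(g·y₁) = 13.6/√(32.2×0.506) = 3.37.
Sequent-depth ratio: y₂/y₁ = ½[√(1 + 8Fr₁²) − 1] = ½[√91.82 − 1] = 4.29.
y₂ = 4.29 × 0.506 = 2.17 ft.
q = V₁·y₁ = 13.6 × 0.506 = 6.88 ft²/s. V₂ = q/y₂ = 6.88/2.17 = 3.17 ft/s. E₁ = y₁ + V₁²/2g = 3.38 ft; E₂ = y₂ + V₂²/2g = 2.33 ft. ΔE = E₁ − E₂ = 1.05 ft.

y₂ = 2.17 ft; ΔE = 1.05 ft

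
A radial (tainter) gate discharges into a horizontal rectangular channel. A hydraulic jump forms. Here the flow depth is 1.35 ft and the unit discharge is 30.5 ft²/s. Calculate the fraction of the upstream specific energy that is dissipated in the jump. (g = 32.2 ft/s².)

ΔE/E₁ = 0.319 (31.9%)

V₁ = q/y₁ = 30.5/1.35 = 22.6 ft/s. Fr₁ = V₁/√(g·y₁) = 22.6/√(32.2×1.35) = 3.43.
Conjugate-depth relation: y₂/y₁ = ½[√(1 + 8Fr₁²) − 1] = ½[√94.94 − 1] = 4.37.
y₂ = 4.37 × 1.35 = 5.90 ft.
E₁ = y₁ + V₁²/2g = 9.28 ft. ΔE = (y₂ − y₁)³/(4y₁y₂) = 2.96 ft. ΔE/E₁ = 2.96/9.28 = 0.319.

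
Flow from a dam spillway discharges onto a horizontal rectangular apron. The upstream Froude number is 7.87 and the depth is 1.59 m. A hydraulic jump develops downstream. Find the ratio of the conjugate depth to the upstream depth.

Fr₁ = 7.87 (given).
Sequent-depth ratio: y₂/y₁ = ½[√(1 + 8Fr₁²) − 1] = ½[√496.5 − 1] = 10.6.

y₂/y₁ = 10.6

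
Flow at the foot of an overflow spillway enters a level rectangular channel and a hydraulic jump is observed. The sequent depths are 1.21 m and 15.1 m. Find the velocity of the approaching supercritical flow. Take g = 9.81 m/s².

For a rectangular channel the momentum equation gives q² = ½·g·y₁·y₂·(y₁ + y₂) = ½×9.81×1.21×15.1×16.3 = 1462.
q = √1462 = 38.2 m²/s.
V₁ = q/y₁ = 38.2/1.21 = 31.6 m/s.

V₁ = 31.6 m/s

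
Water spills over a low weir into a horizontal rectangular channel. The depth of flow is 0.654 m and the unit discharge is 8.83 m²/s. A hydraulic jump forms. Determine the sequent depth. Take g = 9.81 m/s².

V₁ = q/y₁ = 8.83/0.654 = 13.5 m/s. Fr₁ = V₁/√(g·y₁) = 13.5/√(9.81×0.654) = 5.33.
By Bélanger, y₂/y₁ = ½[√(1 + 8Fr₁²) − 1] = ½[√228.3 − 1] = 7.05.
y₂ = 7.05 × 0.654 = 4.61 m.

y₂ = 4.61 m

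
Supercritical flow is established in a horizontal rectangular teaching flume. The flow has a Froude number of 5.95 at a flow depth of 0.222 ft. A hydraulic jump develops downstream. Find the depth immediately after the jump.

Fr₁ = 5.95 (given).
By Bélanger, y₂/y₁ = ½[√(1 + 8Fr₁²) − 1] = ½[√284.2 − 1] = 7.93.
y₂ = 7.93 × 0.222 = 1.76 ft.

y₂ = 1.76 ft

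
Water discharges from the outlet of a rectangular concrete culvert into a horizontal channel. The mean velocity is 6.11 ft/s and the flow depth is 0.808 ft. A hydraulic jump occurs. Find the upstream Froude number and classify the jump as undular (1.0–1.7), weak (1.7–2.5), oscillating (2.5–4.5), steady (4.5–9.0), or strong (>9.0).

Fr₁ = V₁/√(g·y₁) = 6.11/√(32.2×0.808) = 1.20.
Fr₁ = 1.20 lies in the undular range.

Fr₁ = 1.20; undular jump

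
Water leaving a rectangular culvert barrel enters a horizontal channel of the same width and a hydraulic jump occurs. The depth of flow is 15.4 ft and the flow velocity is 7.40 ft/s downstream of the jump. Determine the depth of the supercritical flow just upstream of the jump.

y₁ = 2.87 ft

Fr₂ = V₂/√(g·y₂) = 7.40/√(32.2×15.4) = 0.332.
Since the conjugate-depth ratio holds either way, y₁/y₂ = ½[√(1 + 8Fr₂²) − 1] = ½[√1.883 − 1] = 0.186.
y₁ = 0.186 × 15.4 = 2.87 ft.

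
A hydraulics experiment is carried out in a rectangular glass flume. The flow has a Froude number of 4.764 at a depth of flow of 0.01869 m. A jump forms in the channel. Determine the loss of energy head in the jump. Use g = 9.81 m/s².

Fr₁ = 4.764 (given).
Conjugate-depth relation: y₂/y₁ = ½[√(1 + 8Fr₁²) − 1] = ½[√182.57 − 1] = 6.256.
y₂ = 6.256 × 0.01869 = 0.1169 m.
Head loss: ΔE = (y₂ − y₁)³/(4y₁y₂) = (0.1169 − 0.01869)³/(4×0.01869×0.1169) = 0.0009479/0.008741 = 0.1084 m.

ΔE = 0.1084 m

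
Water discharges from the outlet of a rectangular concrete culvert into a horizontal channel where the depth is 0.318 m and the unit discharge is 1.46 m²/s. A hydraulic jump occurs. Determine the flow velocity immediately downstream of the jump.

V₁ = q/y₁ = 1.46/0.318 = 4.59 m/s. Fr₁ = V₁/√(g·y₁) = 4.59/√(9.81×0.318) = 2.60.
From the momentum equation for a rectangular channel, y₂/y₁ = ½[√(1 + 8Fr₁²) − 1] = ½[√55.06 − 1] = 3.21.
y₂ = 3.21 × 0.318 = 1.02 m.
V₂ = q/y₂ = 1.46/1.02 = 1.43 m/s.

V₂ = 1.43 m/s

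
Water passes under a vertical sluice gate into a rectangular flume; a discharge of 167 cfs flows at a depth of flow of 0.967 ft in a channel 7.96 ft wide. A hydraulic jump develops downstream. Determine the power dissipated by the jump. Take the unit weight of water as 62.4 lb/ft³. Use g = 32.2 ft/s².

P = 59.3 hp

q = Q/b = 167/7.96 = 21.0 ft²/s; V₁ = q/y₁ = 21.7 ft/s. Fr₁ = V₁/√(g·y₁) = 3.89.
By Bélanger, y₂/y₁ = ½[√(1 + 8Fr₁²) − 1] = ½[√121.9 − 1] = 5.02.
y₂ = 5.02 × 0.967 = 4.86 ft.
V₂ = q/y₂ = 21.0/4.86 = 4.32 ft/s. E₁ = y₁ + V₁²/2g = 8.28 ft; E₂ = y₂ + V₂²/2g = 5.15 ft. ΔE = E₁ − E₂ = 3.13 ft.
P = γ·Q·ΔE/550 = 62.4 × 167 × 3.13 / 550 = 59.3 hp.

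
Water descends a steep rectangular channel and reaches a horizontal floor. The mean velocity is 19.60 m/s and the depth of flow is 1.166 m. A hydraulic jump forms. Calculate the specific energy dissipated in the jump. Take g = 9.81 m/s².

Fr₁ = V₁/√(g·y₁) = 19.60/√(9.81×1.166) = 5.795.
By Bélanger, y₂/y₁ = ½[√(1 + 8Fr₁²) − 1] = ½[√269.68 − 1] = 7.711.
y₂ = 7.711 × 1.166 = 8.991 m.
Head loss: ΔE = (y₂ − y₁)³/(4y₁y₂) = (8.991 − 1.166)³/(4×1.166×8.991) = 479.1/41.93 = 11.43 m.

ΔE = 11.43 m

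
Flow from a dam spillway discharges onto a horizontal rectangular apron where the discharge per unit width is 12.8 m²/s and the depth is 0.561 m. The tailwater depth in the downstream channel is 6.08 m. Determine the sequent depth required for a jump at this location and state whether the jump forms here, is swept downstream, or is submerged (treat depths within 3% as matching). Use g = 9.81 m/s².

y₂ = 7.44 m; the jump is swept downstream

V₁ = q/y₁ = 12.8/0.561 = 22.8 m/s. Fr₁ = V₁/√(g·y₁) = 22.8/√(9.81×0.561) = 9.73.
By Bélanger, y₂/y₁ = ½[√(1 + 8Fr₁²) − 1] = ½[√757.7 − 1] = 13.3.
y₂ = 13.3 × 0.561 = 7.44 m.
Tailwater y_tw = 6.08 m: y_tw < y₂, so the jump is swept downstream.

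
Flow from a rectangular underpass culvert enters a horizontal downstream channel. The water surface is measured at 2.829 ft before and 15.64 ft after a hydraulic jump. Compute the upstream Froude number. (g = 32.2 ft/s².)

Fr₁ = 4.248

For a rectangular channel the momentum equation gives q² = ½·g·y₁·y₂·(y₁ + y₂) = ½×32.2×2.829×15.64×18.47 = 13156.
q = √13156 = 114.7 ft²/s.
V₁ = q/y₁ = 40.54 ft/s; Fr₁ = V₁/√(g·y₁) = 4.248.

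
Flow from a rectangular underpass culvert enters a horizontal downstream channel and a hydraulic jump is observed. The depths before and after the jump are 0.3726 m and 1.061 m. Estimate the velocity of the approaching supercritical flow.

For a rectangular channel the momentum equation gives q² = ½·g·y₁·y₂·(y₁ + y₂) = ½×9.81×0.3726×1.061×1.434 = 2.780.
q = √2.780 = 1.667 m²/s.
V₁ = q/y₁ = 1.667/0.3726 = 4.475 m/s.

V₁ = 4.475 m/s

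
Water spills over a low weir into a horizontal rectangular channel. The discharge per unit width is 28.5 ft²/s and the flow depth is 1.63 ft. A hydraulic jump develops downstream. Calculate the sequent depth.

y₂ = 4.81 ft

V₁ = q/y₁ = 28.5/1.63 = 17.5 ft/s. Fr₁ = V₁/√(g·y₁) = 17.5/√(32.2×1.63) = 2.41.
Conjugate-depth relation: y₂/y₁ = ½[√(1 + 8Fr₁²) − 1] = ½[√47.60 − 1] = 2.95.
y₂ = 2.95 × 1.63 = 4.81 ft.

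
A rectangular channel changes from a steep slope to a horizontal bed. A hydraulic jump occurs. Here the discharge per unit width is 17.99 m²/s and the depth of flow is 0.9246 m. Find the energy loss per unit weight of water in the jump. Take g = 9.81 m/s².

ΔE = 11.96 m

V₁ = q/y₁ = 17.99/0.9246 = 19.46 m/s. Fr₁ = V₁/√(g·y₁) = 19.46/√(9.81×0.9246) = 6.460.
Sequent-depth ratio: y₂/y₁ = ½[√(1 + 8Fr₁²) − 1] = ½[√334.90 − 1] = 8.650.
y₂ = 8.650 × 0.9246 = 7.998 m.
Head loss: ΔE = (y₂ − y₁)³/(4y₁y₂) = (7.998 − 0.9246)³/(4×0.9246×7.998) = 353.9/29.58 = 11.96 m.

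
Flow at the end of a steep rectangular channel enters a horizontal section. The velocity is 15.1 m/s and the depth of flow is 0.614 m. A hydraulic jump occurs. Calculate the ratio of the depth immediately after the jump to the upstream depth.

Fr₁ = V₁/√(g·y₁) = 15.1/√(9.81×0.614) = 6.15.
By Bélanger, y₂/y₁ = ½[√(1 + 8Fr₁²) − 1] = ½[√303.8 − 1] = 8.22.

y₂/y₁ = 8.22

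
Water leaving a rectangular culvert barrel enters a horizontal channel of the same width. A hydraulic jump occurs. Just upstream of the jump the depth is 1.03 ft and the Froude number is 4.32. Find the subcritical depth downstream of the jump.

Fr₁ = 4.32 (given).
Conjugate-depth relation: y₂/y₁ = ½[√(1 + 8Fr₁²) − 1] = ½[√150.3 − 1] = 5.63.
y₂ = 5.63 × 1.03 = 5.80 ft.

y₂ = 5.80 ft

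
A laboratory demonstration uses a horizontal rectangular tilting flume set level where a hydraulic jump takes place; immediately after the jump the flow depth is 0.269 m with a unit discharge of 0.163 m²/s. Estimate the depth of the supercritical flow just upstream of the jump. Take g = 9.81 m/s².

V₂ = q/y₂ = 0.163/0.269 = 0.606 m/s; Fr₂ = V₂/√(g·y₂) = 0.373.
Since the conjugate-depth ratio holds either way, y₁/y₂ = ½[√(1 + 8Fr₂²) − 1] = ½[√2.113 − 1] = 0.227.
y₁ = 0.227 × 0.269 = 0.0610 m.

y₁ = 0.0610 m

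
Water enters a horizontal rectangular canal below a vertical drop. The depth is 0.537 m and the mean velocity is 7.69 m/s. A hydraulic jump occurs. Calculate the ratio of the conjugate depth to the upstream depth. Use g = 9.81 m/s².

y₂/y₁ = 4.26

Fr₁ = V₁/√(g·y₁) = 7.69/√(9.81×0.537) = 3.35.
Bélanger equation: y₂/y₁ = ½[√(1 + 8Fr₁²) − 1] = ½[√90.80 − 1] = 4.26.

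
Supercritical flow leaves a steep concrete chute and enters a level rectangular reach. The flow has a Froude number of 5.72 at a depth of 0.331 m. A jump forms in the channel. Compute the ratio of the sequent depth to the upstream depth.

Fr₁ = 5.72 (given).
Bélanger equation: y₂/y₁ = ½[√(1 + 8Fr₁²) − 1] = ½[√262.7 − 1] = 7.60.

y₂/y₁ = 7.60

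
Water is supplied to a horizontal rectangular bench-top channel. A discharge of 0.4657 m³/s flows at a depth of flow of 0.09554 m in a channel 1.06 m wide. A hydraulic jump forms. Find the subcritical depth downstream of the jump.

q = Q/b = 0.4657/1.06 = 0.4393 m²/s; V₁ = q/y₁ = 4.598 m/s. Fr₁ = V₁/√(g·y₁) = 4.750.
Bélanger equation: y₂/y₁ = ½[√(1 + 8Fr₁²) − 1] = ½[√181.50 − 1] = 6.236.
y₂ = 6.236 × 0.09554 = 0.5958 m.

y₂ = 0.5958 m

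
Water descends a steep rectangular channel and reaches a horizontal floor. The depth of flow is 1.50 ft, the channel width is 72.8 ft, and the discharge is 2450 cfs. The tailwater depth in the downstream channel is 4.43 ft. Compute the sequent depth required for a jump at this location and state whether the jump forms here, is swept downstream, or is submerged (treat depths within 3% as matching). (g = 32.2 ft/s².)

y₂ = 6.14 ft; the jump is swept downstream

q = Q/b = 2450/72.8 = 33.7 ft²/s; V₁ = q/y₁ = 22.4 ft/s. Fr₁ = V₁/√(g·y₁) = 3.23.
From the momentum equation for a rectangular channel, y₂/y₁ = ½[√(1 + 8Fr₁²) − 1] = ½[√84.37 − 1] = 4.09.
y₂ = 4.09 × 1.50 = 6.14 ft.
Tailwater y_tw = 4.43 ft: y_tw < y₂, so the jump is swept downstream.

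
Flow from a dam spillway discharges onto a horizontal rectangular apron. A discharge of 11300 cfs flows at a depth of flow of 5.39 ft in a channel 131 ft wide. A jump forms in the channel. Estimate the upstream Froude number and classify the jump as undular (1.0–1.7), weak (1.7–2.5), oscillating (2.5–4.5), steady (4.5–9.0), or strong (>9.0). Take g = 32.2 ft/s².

q = Q/b = 11300/131 = 86.3 ft²/s; V₁ = q/y₁ = 16.0 ft/s. Fr₁ = V₁/√(g·y₁) = 1.21.
Fr₁ = 1.21 lies in the undular range.

Fr₁ = 1.21; undular jump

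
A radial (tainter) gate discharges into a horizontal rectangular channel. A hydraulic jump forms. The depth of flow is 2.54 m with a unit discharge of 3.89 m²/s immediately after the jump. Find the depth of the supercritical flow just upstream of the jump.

V₂ = q/y₂ = 3.89/2.54 = 1.53 m/s; Fr₂ = V₂/√(g·y₂) = 0.307.
Since the conjugate-depth ratio holds either way, y₁/y₂ = ½[√(1 + 8Fr₂²) − 1] = ½[√1.753 − 1] = 0.162.
y₁ = 0.162 × 2.54 = 0.412 m.

y₁ = 0.412 m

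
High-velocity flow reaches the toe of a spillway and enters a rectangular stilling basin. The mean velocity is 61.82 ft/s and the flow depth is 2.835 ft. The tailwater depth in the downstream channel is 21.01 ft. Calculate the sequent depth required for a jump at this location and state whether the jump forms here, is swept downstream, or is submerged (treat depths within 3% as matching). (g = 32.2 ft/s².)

Fr₁ = V₁/√(g·y₁) = 61.82/√(32.2×2.835) = 6.470.
Bélanger equation: y₂/y₁ = ½[√(1 + 8Fr₁²) − 1] = ½[√335.92 − 1] = 8.664.
y₂ = 8.664 × 2.835 = 24.56 ft.
Tailwater y_tw = 21.01 ft: y_tw < y₂, so the jump is swept downstream.

y₂ = 24.56 ft; the jump is swept downstream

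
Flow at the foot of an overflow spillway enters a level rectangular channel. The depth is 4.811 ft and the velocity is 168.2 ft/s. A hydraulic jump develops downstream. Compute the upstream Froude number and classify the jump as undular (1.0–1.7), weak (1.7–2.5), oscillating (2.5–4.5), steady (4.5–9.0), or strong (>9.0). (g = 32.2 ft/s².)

Fr₁ = V₁/√(g·y₁) = 168.2/√(32.2×4.811) = 13.51.
Fr₁ = 13.51 lies in the strong range.

Fr₁ = 13.51; strong jump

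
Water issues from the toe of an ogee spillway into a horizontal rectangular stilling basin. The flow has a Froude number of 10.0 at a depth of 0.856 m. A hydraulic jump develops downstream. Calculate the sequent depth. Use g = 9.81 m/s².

Fr₁ = 10.0 (given).
By Bélanger, y₂/y₁ = ½[√(1 + 8Fr₁²) − 1] = ½[√801.0 − 1] = 13.7.
y₂ = 13.7 × 0.856 = 11.7 m.

y₂ = 11.7 m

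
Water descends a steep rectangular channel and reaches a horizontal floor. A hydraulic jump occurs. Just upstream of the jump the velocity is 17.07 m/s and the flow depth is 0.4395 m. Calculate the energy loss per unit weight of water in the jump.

Fr₁ = V₁/√(g·y₁) = 17.07/√(9.81×0.4395) = 8.221.
Bélanger equation: y₂/y₁ = ½[√(1 + 8Fr₁²) − 1] = ½[√541.67 − 1] = 11.14.
y₂ = 11.14 × 0.4395 = 4.895 m.
Head loss: ΔE = (y₂ − y₁)³/(4y₁y₂) = (4.895 − 0.4395)³/(4×0.4395×4.895) = 88.43/8.605 = 10.28 m.

ΔE = 10.28 m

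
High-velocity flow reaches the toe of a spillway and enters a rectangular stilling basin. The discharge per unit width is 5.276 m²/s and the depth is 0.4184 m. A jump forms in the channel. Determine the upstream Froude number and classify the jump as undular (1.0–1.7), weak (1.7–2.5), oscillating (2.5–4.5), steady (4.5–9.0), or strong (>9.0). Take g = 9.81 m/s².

V₁ = q/y₁ = 5.276/0.4184 = 12.61 m/s. Fr₁ = V₁/√(g·y₁) = 12.61/√(9.81×0.4184) = 6.224.
Fr₁ = 6.224 lies in the steady range.

Fr₁ = 6.224; steady jump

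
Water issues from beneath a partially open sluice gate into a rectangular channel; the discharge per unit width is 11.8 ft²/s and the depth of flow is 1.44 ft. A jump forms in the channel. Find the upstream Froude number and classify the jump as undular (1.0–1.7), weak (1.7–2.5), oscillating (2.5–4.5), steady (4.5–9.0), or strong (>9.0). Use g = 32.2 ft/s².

Fr₁ = 1.20; undular jump

V₁ = q/y₁ = 11.8/1.44 = 8.19 ft/s. Fr₁ = V₁/√(g·y₁) = 8.19/√(32.2×1.44) = 1.20.
Fr₁ = 1.20 lies in the undular range.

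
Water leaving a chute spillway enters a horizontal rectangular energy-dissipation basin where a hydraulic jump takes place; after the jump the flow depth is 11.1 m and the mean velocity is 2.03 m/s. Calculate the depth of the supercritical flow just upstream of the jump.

y₁ = 0.785 m

Fr₂ = V₂/√(g·y₂) = 2.03/√(9.81×11.1) = 0.195.
Since the conjugate-depth ratio holds either way, y₁/y₂ = ½[√(1 + 8Fr₂²) − 1] = ½[√1.303 − 1] = 0.0707.
y₁ = 0.0707 × 11.1 = 0.785 m.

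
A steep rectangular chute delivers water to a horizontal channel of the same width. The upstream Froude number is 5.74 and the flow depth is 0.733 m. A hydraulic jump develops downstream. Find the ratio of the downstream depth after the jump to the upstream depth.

Fr₁ = 5.74 (given).
From the momentum equation for a rectangular channel, y₂/y₁ = ½[√(1 + 8Fr₁²) − 1] = ½[√264.6 − 1] = 7.63.

y₂/y₁ = 7.63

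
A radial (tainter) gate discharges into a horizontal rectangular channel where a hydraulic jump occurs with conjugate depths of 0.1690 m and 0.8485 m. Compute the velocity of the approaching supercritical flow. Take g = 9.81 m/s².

For a rectangular channel the momentum equation gives q² = ½·g·y₁·y₂·(y₁ + y₂) = ½×9.81×0.1690×0.8485×1.018 = 0.7157.
q = √0.7157 = 0.8460 m²/s.
V₁ = q/y₁ = 0.8460/0.1690 = 5.006 m/s.

V₁ = 5.006 m/s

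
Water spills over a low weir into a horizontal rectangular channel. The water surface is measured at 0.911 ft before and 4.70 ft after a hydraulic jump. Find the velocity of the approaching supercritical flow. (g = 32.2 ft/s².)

For a rectangular channel the momentum equation gives q² = ½·g·y₁·y₂·(y₁ + y₂) = ½×32.2×0.911×4.70×5.61 = 387.
q = √387 = 19.7 ft²/s.
V₁ = q/y₁ = 19.7/0.911 = 21.6 ft/s.

V₁ = 21.6 ft/s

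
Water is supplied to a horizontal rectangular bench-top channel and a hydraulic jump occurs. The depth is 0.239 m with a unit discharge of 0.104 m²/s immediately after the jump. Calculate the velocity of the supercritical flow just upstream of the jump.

V₁ = 3.08 m/s

V₂ = q/y₂ = 0.104/0.239 = 0.435 m/s; Fr₂ = V₂/√(g·y₂) = 0.284.
From the momentum equation (using Fr₂), y₁/y₂ = ½[√(1 + 8Fr₂²) − 1] = ½[√1.646 − 1] = 0.142.
y₁ = 0.142 × 0.239 = 0.0338 m.
V₁ = q/y₁ = 0.104/0.0338 = 3.08 m/s.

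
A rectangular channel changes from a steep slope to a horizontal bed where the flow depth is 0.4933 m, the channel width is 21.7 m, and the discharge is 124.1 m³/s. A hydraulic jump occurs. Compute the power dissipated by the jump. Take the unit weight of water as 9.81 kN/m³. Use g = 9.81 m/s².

q = Q/b = 124.1/21.7 = 5.719 m²/s; V₁ = q/y₁ = 11.59 m/s. Fr₁ = V₁/√(g·y₁) = 5.270.
By Bélanger, y₂/y₁ = ½[√(1 + 8Fr₁²) − 1] = ½[√223.18 − 1] = 6.970.
y₂ = 6.970 × 0.4933 = 3.438 m.
Head loss: ΔE = (y₂ − y₁)³/(4y₁y₂) = (3.438 − 0.4933)³/(4×0.4933×3.438) = 25.54/6.784 = 3.764 m.
P = γ·Q·ΔE = 9.81 × 124.1 × 3.764 = 4583 kW.

P = 4583 kW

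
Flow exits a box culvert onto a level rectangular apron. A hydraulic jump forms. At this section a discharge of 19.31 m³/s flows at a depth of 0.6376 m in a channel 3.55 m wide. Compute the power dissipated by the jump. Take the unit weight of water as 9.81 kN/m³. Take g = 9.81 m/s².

q = Q/b = 19.31/3.55 = 5.439 m²/s; V₁ = q/y₁ = 8.531 m/s. Fr₁ = V₁/√(g·y₁) = 3.411.
From the momentum equation for a rectangular channel, y₂/y₁ = ½[√(1 + 8Fr₁²) − 1] = ½[√94.086 − 1] = 4.350.
y₂ = 4.350 × 0.6376 = 2.773 m.
V₂ = q/y₂ = 5.439/2.773 = 1.961 m/s. E₁ = y₁ + V₁²/2g = 4.347 m; E₂ = y₂ + V₂²/2g = 2.970 m. ΔE = E₁ − E₂ = 1.378 m.
P = γ·Q·ΔE = 9.81 × 19.31 × 1.378 = 260.9 kW.

P = 260.9 kW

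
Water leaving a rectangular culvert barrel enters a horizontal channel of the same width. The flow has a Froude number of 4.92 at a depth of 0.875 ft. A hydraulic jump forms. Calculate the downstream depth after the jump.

y₂ = 5.67 ft

Fr₁ = 4.92 (given).
Bélanger equation: y₂/y₁ = ½[√(1 + 8Fr₁²) − 1] = ½[√194.7 − 1] = 6.48.
y₂ = 6.48 × 0.875 = 5.67 ft.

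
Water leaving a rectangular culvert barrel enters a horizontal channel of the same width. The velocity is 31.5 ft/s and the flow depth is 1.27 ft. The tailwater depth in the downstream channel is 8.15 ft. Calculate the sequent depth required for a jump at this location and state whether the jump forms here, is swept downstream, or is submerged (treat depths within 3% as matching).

Fr₁ = V₁/√(g·y₁) = 31.5/√(32.2×1.27) = 4.93.
Sequent-depth ratio: y₂/y₁ = ½[√(1 + 8Fr₁²) − 1] = ½[√195.1 − 1] = 6.48.
y₂ = 6.48 × 1.27 = 8.23 ft.
Tailwater y_tw = 8.15 ft: y_tw ≈ y₂, so the jump forms here.

y₂ = 8.23 ft; the jump forms here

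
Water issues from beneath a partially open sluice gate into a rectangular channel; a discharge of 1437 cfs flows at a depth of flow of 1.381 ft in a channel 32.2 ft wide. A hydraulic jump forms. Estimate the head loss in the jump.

ΔE = 8.398 ft

q = Q/b = 1437/32.2 = 44.63 ft²/s; V₁ = q/y₁ = 32.32 ft/s. Fr₁ = V₁/√(g·y₁) = 4.846.
From the momentum equation for a rectangular channel, y₂/y₁ = ½[√(1 + 8Fr₁²) − 1] = ½[√188.87 − 1] = 6.371.
y₂ = 6.371 × 1.381 = 8.799 ft.
Head loss: ΔE = (y₂ − y₁)³/(4y₁y₂) = (8.799 − 1.381)³/(4×1.381×8.799) = 408.2/48.61 = 8.398 ft.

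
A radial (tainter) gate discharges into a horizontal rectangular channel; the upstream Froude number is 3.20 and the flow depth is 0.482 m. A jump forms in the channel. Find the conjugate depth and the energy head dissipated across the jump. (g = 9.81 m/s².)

y₂ = 1.95 m; ΔE = 0.846 m

Fr₁ = 3.20 (given).
From the momentum equation for a rectangular channel, y₂/y₁ = ½[√(1 + 8Fr₁²) − 1] = ½[√82.92 − 1] = 4.05.
y₂ = 4.05 × 0.482 = 1.95 m.
Head loss: ΔE = (y₂ − y₁)³/(4y₁y₂) = (1.95 − 0.482)³/(4×0.482×1.95) = 3.19/3.77 = 0.846 m.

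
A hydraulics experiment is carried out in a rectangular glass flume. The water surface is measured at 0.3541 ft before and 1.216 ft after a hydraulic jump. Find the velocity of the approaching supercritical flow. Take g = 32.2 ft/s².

For a rectangular channel the momentum equation gives q² = ½·g·y₁·y₂·(y₁ + y₂) = ½×32.2×0.3541×1.216×1.570 = 10.88.
q = √10.88 = 3.299 ft²/s.
V₁ = q/y₁ = 3.299/0.3541 = 9.317 ft/s.

V₁ = 9.317 ft/s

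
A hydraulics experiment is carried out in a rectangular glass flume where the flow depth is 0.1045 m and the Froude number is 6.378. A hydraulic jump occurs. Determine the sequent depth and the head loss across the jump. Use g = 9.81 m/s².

y₂ = 0.8918 m; ΔE = 1.309 m

Fr₁ = 6.378 (given).
Conjugate-depth relation: y₂/y₁ = ½[√(1 + 8Fr₁²) − 1] = ½[√326.43 − 1] = 8.534.
y₂ = 8.534 × 0.1045 = 0.8918 m.
V₁ = Fr₁·√(g·y₁) = 6.378×√(9.81×0.1045) = 6.458 m/s; q = V₁·y₁ = 0.6748 m²/s. V₂ = q/y₂ = 0.6748/0.8918 = 0.7567 m/s. E₁ = y₁ + V₁²/2g = 2.230 m; E₂ = y₂ + V₂²/2g = 0.9210 m. ΔE = E₁ − E₂ = 1.309 m.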